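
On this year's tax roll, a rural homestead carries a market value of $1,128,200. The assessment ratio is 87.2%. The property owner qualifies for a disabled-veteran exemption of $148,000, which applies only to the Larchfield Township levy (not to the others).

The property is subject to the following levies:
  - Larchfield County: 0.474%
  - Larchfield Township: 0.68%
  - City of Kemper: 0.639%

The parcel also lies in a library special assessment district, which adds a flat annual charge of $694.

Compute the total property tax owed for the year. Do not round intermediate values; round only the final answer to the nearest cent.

Assessed value = $1,128,200 × 0.872 = $983,790.4
Larchfield County: $983,790.4 × 0.00474 = $4,663.166496
Larchfield Township: ($983,790.4 − $148,000) × 0.0068 = $835,790.4 × 0.0068 = $5,683.37472
City of Kemper: $983,790.4 × 0.00639 = $6,286.420656
Levies subtotal = $16,632.961872
Total = $16,632.961872 + $694 = $17,326.961872

$17,326.96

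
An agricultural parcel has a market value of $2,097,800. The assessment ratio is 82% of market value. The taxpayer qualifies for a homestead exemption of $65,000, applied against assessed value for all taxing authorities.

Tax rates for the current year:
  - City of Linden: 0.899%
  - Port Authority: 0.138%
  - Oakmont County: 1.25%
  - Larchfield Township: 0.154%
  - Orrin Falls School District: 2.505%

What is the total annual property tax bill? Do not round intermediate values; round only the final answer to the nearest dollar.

Assessed value = $2,097,800 × 0.82 = $1,720,196
Taxable value = $1,720,196 − $65,000 = $1,655,196
City of Linden: $1,655,196 × 0.00899 = $14,880.21204
Port Authority: $1,655,196 × 0.00138 = $2,284.17048
Oakmont County: $1,655,196 × 0.0125 = $20,689.95
Larchfield Township: $1,655,196 × 0.00154 = $2,549.00184
Orrin Falls School District: $1,655,196 × 0.02505 = $41,462.6598
Total = $14,880.21204 + $2,284.17048 + $20,689.95 + $2,549.00184 + $41,462.6598 = $81,865.99416

$81,866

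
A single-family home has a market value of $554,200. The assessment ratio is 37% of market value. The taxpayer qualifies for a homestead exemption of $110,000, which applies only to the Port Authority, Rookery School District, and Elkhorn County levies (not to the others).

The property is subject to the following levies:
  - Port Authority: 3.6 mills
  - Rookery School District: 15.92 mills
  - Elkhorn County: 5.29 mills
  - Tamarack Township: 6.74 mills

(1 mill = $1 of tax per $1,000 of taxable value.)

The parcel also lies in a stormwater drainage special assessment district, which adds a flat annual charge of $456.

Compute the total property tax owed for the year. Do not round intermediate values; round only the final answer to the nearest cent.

Assessed value = $554,200 × 0.37 = $205,054
Port Authority: ($205,054 − $110,000) × 0.0036 = $95,054 × 0.0036 = $342.1944
Rookery School District: ($205,054 − $110,000) × 0.01592 = $95,054 × 0.01592 = $1,513.25968
Elkhorn County: ($205,054 − $110,000) × 0.00529 = $95,054 × 0.00529 = $502.83566
Tamarack Township: $205,054 × 0.00674 = $1,382.06396
Levies subtotal = $3,740.3537
Total = $3,740.3537 + $456 = $4,196.3537

$4,196.35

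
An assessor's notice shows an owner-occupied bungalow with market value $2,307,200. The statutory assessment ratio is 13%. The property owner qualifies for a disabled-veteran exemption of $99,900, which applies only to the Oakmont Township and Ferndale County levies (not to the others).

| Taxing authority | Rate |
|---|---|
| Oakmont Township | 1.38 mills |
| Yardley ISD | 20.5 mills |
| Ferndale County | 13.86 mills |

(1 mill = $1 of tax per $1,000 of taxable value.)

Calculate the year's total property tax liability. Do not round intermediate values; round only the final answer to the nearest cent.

$9,197.24

Assessed value = $2,307,200 × 0.13 = $299,936
Oakmont Township: ($299,936 − $99,900) × 0.00138 = $200,036 × 0.00138 = $276.04968
Yardley ISD: $299,936 × 0.0205 = $6,148.688
Ferndale County: ($299,936 − $99,900) × 0.01386 = $200,036 × 0.01386 = $2,772.49896
Total = $9,197.23664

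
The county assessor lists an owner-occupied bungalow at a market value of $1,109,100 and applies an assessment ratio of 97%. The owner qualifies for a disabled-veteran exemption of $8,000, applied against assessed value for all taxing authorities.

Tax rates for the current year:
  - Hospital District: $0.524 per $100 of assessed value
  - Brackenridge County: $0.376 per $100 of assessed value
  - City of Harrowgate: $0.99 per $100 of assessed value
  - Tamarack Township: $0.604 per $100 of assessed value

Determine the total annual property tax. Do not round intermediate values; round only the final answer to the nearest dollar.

$26,632

Assessed value = $1,109,100 × 0.97 = $1,075,827
Taxable value = $1,075,827 − $8,000 = $1,067,827
Hospital District: $1,067,827 × 0.00524 = $5,595.41348
Brackenridge County: $1,067,827 × 0.00376 = $4,015.02952
City of Harrowgate: $1,067,827 × 0.0099 = $10,571.4873
Tamarack Township: $1,067,827 × 0.00604 = $6,449.67508
Total = $5,595.41348 + $4,015.02952 + $10,571.4873 + $6,449.67508 = $26,631.60538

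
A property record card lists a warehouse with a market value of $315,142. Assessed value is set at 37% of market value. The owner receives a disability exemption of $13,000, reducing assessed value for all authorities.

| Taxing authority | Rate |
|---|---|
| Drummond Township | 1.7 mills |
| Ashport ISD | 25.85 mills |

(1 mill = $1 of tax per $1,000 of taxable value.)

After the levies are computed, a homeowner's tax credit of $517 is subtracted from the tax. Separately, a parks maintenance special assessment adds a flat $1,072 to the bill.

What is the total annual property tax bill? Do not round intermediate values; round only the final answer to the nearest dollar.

Assessed value = $315,142 × 0.37 = $116,602.54
Taxable value = $116,602.54 − $13,000 = $103,602.54
Drummond Township: $103,602.54 × 0.0017 = $176.124318
Ashport ISD: $103,602.54 × 0.02585 = $2,678.125659
Levies subtotal = $2,854.249977
After credit = $2,854.249977 − $517 = $2,337.249977
Total = $2,337.249977 + $1,072 = $3,409.249977

$3,409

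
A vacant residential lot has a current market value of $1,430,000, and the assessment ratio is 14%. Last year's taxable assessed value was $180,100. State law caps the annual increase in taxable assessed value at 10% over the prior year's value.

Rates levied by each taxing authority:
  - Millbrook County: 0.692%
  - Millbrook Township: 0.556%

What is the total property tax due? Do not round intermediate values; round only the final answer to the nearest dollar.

Uncapped assessed value = $1,430,000 × 0.14 = $200,200
Cap limit = $180,100 × 1.1 = $198,110
Taxable assessed value = min($200,200, $198,110) = $198,110 (cap binds)
Millbrook County: $198,110 × 0.00692 = $1,370.9212
Millbrook Township: $198,110 × 0.00556 = $1,101.4916
Total = $2,472.4128

$2,472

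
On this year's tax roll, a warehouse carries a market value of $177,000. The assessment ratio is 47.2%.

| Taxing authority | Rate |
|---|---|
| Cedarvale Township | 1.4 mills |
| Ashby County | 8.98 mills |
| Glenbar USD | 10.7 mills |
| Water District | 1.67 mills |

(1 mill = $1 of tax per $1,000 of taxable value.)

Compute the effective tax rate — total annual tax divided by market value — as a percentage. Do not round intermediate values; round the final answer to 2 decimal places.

1.07%

Assessed value = $177,000 × 0.472 = $83,544
Cedarvale Township: $83,544 × 0.0014 = $116.9616
Ashby County: $83,544 × 0.00898 = $750.22512
Glenbar USD: $83,544 × 0.0107 = $893.9208
Water District: $83,544 × 0.00167 = $139.51848
Total tax = $1,900.626
Effective rate = $1,900.626 ÷ $177,000 = 1.07% of market value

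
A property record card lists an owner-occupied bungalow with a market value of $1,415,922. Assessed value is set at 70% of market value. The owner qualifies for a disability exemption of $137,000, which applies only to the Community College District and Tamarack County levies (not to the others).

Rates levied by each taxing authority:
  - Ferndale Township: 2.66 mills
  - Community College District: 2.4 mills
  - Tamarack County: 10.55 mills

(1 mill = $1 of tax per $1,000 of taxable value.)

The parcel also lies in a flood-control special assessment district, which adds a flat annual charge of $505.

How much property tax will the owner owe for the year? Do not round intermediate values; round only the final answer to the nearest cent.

$14,202.63

Assessed value = $1,415,922 × 0.7 = $991,145.4
Ferndale Township: $991,145.4 × 0.00266 = $2,636.446764
Community College District: ($991,145.4 − $137,000) × 0.0024 = $854,145.4 × 0.0024 = $2,049.94896
Tamarack County: ($991,145.4 − $137,000) × 0.01055 = $854,145.4 × 0.01055 = $9,011.23397
Levies subtotal = $13,697.629694
Total = $13,697.629694 + $505 = $14,202.629694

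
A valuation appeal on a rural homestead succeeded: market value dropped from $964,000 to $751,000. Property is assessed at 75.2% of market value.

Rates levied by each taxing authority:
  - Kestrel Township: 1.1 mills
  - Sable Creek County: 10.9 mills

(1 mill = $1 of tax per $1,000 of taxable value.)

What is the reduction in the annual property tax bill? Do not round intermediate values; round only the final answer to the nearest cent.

$1,922.11

Old assessed value = $964,000 × 0.752 = $724,928
New assessed value = $751,000 × 0.752 = $564,752
Combined rate = 0.0011 + 0.0109 = 0.012
Old tax = $724,928 × 0.012 = $8,699.136
New tax = $564,752 × 0.012 = $6,777.024
Reduction = $8,699.136 − $6,777.024 = $1,922.112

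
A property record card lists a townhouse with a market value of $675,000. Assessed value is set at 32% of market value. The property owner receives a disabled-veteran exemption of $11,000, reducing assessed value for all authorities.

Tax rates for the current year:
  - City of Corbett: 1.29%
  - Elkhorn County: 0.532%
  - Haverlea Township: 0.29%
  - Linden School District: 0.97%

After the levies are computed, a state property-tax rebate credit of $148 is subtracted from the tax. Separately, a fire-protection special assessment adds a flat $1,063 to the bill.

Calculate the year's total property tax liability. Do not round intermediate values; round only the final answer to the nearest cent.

$7,233.10

Assessed value = $675,000 × 0.32 = $216,000
Taxable value = $216,000 − $11,000 = $205,000
City of Corbett: $205,000 × 0.0129 = $2,644.5
Elkhorn County: $205,000 × 0.00532 = $1,090.6
Haverlea Township: $205,000 × 0.0029 = $594.5
Linden School District: $205,000 × 0.0097 = $1,988.5
Levies subtotal = $6,318.1
After credit = $6,318.1 − $148 = $6,170.1
Total = $6,170.1 + $1,063 = $7,233.1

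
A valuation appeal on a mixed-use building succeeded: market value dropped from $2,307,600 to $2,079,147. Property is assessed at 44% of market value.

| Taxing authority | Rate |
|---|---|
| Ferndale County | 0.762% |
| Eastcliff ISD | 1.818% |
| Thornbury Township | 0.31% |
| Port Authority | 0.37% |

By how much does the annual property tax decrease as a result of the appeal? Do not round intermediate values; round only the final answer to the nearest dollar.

Old assessed value = $2,307,600 × 0.44 = $1,015,344
New assessed value = $2,079,147 × 0.44 = $914,824.68
Combined rate = 0.00762 + 0.01818 + 0.0031 + 0.0037 = 0.0326
Old tax = $1,015,344 × 0.0326 = $33,100.2144
New tax = $914,824.68 × 0.0326 = $29,823.284568
Reduction = $33,100.2144 − $29,823.284568 = $3,276.929832

$3,277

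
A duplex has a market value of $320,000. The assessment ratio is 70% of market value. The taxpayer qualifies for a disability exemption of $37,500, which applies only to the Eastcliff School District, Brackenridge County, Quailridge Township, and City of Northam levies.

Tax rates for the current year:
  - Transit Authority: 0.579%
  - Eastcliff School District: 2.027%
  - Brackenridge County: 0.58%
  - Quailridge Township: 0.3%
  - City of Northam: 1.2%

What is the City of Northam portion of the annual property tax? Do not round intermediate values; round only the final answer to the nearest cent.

$2,238.00

Assessed value = $320,000 × 0.7 = $224,000
City of Northam taxable value = $224,000 − $37,500 = $186,500
City of Northam levy = $186,500 × 0.012 = $2,238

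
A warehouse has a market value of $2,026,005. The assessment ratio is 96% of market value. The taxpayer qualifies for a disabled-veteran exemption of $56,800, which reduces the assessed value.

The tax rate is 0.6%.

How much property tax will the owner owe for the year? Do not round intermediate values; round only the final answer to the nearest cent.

Assessed value = $2,026,005 × 0.96 = $1,944,964.8
Taxable value = $1,944,964.8 − $56,800 = $1,888,164.8
Tax = $1,888,164.8 × 0.006 = $11,328.9888

$11,328.99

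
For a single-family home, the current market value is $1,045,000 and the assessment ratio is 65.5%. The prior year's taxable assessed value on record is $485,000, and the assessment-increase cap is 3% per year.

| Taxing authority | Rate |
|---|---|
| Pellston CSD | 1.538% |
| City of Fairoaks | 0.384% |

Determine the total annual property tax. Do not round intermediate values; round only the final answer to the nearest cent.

Uncapped assessed value = $1,045,000 × 0.655 = $684,475
Cap limit = $485,000 × 1.03 = $499,550
Taxable assessed value = min($684,475, $499,550) = $499,550 (cap binds)
Pellston CSD: $499,550 × 0.01538 = $7,683.079
City of Fairoaks: $499,550 × 0.00384 = $1,918.272
Total = $9,601.351

$9,601.35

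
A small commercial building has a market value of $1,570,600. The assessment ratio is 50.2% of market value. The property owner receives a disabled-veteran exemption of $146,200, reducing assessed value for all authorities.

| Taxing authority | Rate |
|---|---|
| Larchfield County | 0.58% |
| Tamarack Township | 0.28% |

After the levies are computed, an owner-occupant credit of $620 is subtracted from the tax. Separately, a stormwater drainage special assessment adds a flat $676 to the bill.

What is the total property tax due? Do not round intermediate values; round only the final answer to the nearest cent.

Assessed value = $1,570,600 × 0.502 = $788,441.2
Taxable value = $788,441.2 − $146,200 = $642,241.2
Larchfield County: $642,241.2 × 0.0058 = $3,724.99896
Tamarack Township: $642,241.2 × 0.0028 = $1,798.27536
Levies subtotal = $5,523.27432
After credit = $5,523.27432 − $620 = $4,903.27432
Total = $4,903.27432 + $676 = $5,579.27432

$5,579.27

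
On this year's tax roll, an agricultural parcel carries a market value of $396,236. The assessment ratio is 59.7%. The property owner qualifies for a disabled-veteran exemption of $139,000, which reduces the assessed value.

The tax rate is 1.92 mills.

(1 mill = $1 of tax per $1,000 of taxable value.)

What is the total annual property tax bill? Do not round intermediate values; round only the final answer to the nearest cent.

Assessed value = $396,236 × 0.597 = $236,552.892
Taxable value = $236,552.892 − $139,000 = $97,552.892
Tax = $97,552.892 × 0.00192 = $187.30155264

$187.30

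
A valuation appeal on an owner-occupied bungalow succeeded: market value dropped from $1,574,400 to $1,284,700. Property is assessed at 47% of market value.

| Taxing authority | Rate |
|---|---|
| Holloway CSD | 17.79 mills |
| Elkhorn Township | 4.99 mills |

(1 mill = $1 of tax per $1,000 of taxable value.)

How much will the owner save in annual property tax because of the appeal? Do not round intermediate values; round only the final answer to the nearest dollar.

$3,102

Old assessed value = $1,574,400 × 0.47 = $739,968
New assessed value = $1,284,700 × 0.47 = $603,809
Combined rate = 0.01779 + 0.00499 = 0.02278
Old tax = $739,968 × 0.02278 = $16,856.47104
New tax = $603,809 × 0.02278 = $13,754.76902
Reduction = $16,856.47104 − $13,754.76902 = $3,101.70202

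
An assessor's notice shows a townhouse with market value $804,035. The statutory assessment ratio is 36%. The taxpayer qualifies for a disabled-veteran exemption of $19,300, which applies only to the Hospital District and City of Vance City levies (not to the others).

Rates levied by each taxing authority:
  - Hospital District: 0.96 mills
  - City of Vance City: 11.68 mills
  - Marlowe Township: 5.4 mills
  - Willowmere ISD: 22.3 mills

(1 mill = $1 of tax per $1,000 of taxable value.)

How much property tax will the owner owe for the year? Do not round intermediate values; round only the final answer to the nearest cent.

$11,432.57

Assessed value = $804,035 × 0.36 = $289,452.6
Hospital District: ($289,452.6 − $19,300) × 0.00096 = $270,152.6 × 0.00096 = $259.346496
City of Vance City: ($289,452.6 − $19,300) × 0.01168 = $270,152.6 × 0.01168 = $3,155.382368
Marlowe Township: $289,452.6 × 0.0054 = $1,563.04404
Willowmere ISD: $289,452.6 × 0.0223 = $6,454.79298
Total = $11,432.565884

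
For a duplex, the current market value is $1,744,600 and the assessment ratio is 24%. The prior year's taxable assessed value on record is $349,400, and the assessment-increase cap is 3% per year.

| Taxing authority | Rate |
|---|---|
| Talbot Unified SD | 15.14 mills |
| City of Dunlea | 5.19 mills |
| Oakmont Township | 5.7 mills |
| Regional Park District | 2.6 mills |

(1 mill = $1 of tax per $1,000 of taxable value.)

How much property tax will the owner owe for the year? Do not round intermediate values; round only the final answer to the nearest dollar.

Uncapped assessed value = $1,744,600 × 0.24 = $418,704
Cap limit = $349,400 × 1.03 = $359,882
Taxable assessed value = min($418,704, $359,882) = $359,882 (cap binds)
Talbot Unified SD: $359,882 × 0.01514 = $5,448.61348
City of Dunlea: $359,882 × 0.00519 = $1,867.78758
Oakmont Township: $359,882 × 0.0057 = $2,051.3274
Regional Park District: $359,882 × 0.0026 = $935.6932
Total = $10,303.42166

$10,303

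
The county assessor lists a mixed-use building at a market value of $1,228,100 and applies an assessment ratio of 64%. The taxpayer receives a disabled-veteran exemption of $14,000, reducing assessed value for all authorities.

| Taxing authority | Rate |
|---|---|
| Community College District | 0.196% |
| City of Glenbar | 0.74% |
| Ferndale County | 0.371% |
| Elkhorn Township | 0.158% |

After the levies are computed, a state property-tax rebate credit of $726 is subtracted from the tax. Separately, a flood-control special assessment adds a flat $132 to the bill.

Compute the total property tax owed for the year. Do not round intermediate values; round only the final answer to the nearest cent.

Assessed value = $1,228,100 × 0.64 = $785,984
Taxable value = $785,984 − $14,000 = $771,984
Community College District: $771,984 × 0.00196 = $1,513.08864
City of Glenbar: $771,984 × 0.0074 = $5,712.6816
Ferndale County: $771,984 × 0.00371 = $2,864.06064
Elkhorn Township: $771,984 × 0.00158 = $1,219.73472
Levies subtotal = $11,309.5656
After credit = $11,309.5656 − $726 = $10,583.5656
Total = $10,583.5656 + $132 = $10,715.5656

$10,715.57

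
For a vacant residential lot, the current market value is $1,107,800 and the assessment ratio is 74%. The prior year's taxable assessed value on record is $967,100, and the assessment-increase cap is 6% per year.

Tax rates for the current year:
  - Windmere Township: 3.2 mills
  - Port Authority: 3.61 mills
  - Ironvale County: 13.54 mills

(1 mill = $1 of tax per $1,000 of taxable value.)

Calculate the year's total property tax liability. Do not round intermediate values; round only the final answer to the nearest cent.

Uncapped assessed value = $1,107,800 × 0.74 = $819,772
Cap limit = $967,100 × 1.06 = $1,025,126
Taxable assessed value = min($819,772, $1,025,126) = $819,772 (cap does not bind)
Windmere Township: $819,772 × 0.0032 = $2,623.2704
Port Authority: $819,772 × 0.00361 = $2,959.37692
Ironvale County: $819,772 × 0.01354 = $11,099.71288
Total = $16,682.3602

$16,682.36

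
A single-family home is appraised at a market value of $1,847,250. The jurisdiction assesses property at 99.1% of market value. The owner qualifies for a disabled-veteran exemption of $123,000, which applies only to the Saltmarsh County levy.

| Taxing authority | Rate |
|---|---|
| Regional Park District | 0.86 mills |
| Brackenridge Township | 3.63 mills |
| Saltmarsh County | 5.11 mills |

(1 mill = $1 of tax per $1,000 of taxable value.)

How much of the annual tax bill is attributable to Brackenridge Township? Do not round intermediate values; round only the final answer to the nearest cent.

$6,645.17

Assessed value = $1,847,250 × 0.991 = $1,830,624.75
Brackenridge Township taxable value = $1,830,624.75 (exemption does not apply)
Brackenridge Township levy = $1,830,624.75 × 0.00363 = $6,645.1678425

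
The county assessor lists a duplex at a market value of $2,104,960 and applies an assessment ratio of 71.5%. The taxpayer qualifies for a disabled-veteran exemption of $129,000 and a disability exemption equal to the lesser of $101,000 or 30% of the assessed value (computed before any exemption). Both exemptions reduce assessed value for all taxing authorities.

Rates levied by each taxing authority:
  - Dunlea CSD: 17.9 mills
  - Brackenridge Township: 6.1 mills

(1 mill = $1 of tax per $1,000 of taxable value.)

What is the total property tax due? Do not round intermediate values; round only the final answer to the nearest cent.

$30,601.11

Assessed value = $2,104,960 × 0.715 = $1,505,046.4
Disability exemption = min($101,000, 30% × $1,505,046.4) = min($101,000, $451,513.92) = $101,000 (dollar cap binds)
Taxable value = $1,505,046.4 − $129,000 − $101,000 = $1,275,046.4
Dunlea CSD: $1,275,046.4 × 0.0179 = $22,823.33056
Brackenridge Township: $1,275,046.4 × 0.0061 = $7,777.78304
Total = $30,601.1136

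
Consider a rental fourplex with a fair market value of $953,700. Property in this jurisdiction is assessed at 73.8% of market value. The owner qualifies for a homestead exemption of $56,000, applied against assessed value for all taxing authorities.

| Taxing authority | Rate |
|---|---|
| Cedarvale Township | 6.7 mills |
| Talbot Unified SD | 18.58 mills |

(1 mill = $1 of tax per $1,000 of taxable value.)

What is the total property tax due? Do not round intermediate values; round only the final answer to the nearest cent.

$16,377.16

Assessed value = $953,700 × 0.738 = $703,830.6
Taxable value = $703,830.6 − $56,000 = $647,830.6
Cedarvale Township: $647,830.6 × 0.0067 = $4,340.46502
Talbot Unified SD: $647,830.6 × 0.01858 = $12,036.692548
Total = $4,340.46502 + $12,036.692548 = $16,377.157568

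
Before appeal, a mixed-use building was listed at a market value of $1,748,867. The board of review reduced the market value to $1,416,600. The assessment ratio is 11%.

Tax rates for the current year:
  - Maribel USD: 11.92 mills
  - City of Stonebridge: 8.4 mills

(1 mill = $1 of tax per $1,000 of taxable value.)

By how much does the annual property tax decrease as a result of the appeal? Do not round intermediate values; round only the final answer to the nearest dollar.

Old assessed value = $1,748,867 × 0.11 = $192,375.37
New assessed value = $1,416,600 × 0.11 = $155,826
Combined rate = 0.01192 + 0.0084 = 0.02032
Old tax = $192,375.37 × 0.02032 = $3,909.0675184
New tax = $155,826 × 0.02032 = $3,166.38432
Reduction = $3,909.0675184 − $3,166.38432 = $742.6831984

$743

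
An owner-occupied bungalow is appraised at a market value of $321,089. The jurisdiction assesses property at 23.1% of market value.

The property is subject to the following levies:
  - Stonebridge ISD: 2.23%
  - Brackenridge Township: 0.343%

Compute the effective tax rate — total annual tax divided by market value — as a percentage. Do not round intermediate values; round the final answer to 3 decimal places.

0.594%

Assessed value = $321,089 × 0.231 = $74,171.559
Stonebridge ISD: $74,171.559 × 0.0223 = $1,654.0257657
Brackenridge Township: $74,171.559 × 0.00343 = $254.40844737
Total tax = $1,908.43421307
Effective rate = $1,908.43421307 ÷ $321,089 = 0.594% of market value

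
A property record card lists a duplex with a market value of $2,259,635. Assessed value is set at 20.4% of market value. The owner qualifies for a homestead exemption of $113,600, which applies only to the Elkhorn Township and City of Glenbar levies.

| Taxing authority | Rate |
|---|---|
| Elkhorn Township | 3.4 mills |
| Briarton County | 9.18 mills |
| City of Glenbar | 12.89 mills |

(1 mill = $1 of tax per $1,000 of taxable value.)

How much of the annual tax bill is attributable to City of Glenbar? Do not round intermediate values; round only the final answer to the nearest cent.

Assessed value = $2,259,635 × 0.204 = $460,965.54
City of Glenbar taxable value = $460,965.54 − $113,600 = $347,365.54
City of Glenbar levy = $347,365.54 × 0.01289 = $4,477.5418106

$4,477.54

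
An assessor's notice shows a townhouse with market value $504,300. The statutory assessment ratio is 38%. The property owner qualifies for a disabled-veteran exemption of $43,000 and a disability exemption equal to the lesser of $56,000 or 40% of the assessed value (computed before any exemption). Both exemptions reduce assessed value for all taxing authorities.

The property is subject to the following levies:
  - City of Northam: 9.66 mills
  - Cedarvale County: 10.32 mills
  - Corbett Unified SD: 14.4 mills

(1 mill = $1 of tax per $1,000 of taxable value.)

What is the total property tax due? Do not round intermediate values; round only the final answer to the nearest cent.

$3,184.76

Assessed value = $504,300 × 0.38 = $191,634
Disability exemption = min($56,000, 40% × $191,634) = min($56,000, $76,653.6) = $56,000 (dollar cap binds)
Taxable value = $191,634 − $43,000 − $56,000 = $92,634
City of Northam: $92,634 × 0.00966 = $894.84444
Cedarvale County: $92,634 × 0.01032 = $955.98288
Corbett Unified SD: $92,634 × 0.0144 = $1,333.9296
Total = $3,184.75692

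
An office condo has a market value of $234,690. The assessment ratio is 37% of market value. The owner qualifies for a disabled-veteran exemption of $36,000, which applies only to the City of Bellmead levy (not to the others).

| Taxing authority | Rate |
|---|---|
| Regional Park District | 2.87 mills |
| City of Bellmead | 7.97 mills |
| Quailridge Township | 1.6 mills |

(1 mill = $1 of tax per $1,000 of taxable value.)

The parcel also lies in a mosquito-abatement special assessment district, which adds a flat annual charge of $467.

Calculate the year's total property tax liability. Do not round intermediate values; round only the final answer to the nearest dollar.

Assessed value = $234,690 × 0.37 = $86,835.3
Regional Park District: $86,835.3 × 0.00287 = $249.217311
City of Bellmead: ($86,835.3 − $36,000) × 0.00797 = $50,835.3 × 0.00797 = $405.157341
Quailridge Township: $86,835.3 × 0.0016 = $138.93648
Levies subtotal = $793.311132
Total = $793.311132 + $467 = $1,260.311132

$1,260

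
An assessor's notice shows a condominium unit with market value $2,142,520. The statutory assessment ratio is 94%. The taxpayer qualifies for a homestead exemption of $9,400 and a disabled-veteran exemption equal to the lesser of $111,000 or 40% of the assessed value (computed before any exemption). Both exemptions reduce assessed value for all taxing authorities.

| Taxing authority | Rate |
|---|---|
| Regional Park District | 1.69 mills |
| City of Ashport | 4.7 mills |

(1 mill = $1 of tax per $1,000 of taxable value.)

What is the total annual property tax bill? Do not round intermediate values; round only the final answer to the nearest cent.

$12,099.90

Assessed value = $2,142,520 × 0.94 = $2,013,968.8
Disabled-veteran exemption = min($111,000, 40% × $2,013,968.8) = min($111,000, $805,587.52) = $111,000 (dollar cap binds)
Taxable value = $2,013,968.8 − $9,400 − $111,000 = $1,893,568.8
Regional Park District: $1,893,568.8 × 0.00169 = $3,200.131272
City of Ashport: $1,893,568.8 × 0.0047 = $8,899.77336
Total = $12,099.904632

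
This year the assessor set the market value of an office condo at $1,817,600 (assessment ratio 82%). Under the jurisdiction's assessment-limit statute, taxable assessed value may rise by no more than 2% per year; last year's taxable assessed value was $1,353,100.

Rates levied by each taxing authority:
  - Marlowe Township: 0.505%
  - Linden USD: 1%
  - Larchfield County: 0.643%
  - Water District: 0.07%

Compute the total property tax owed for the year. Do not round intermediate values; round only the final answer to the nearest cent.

$30,611.99

Uncapped assessed value = $1,817,600 × 0.82 = $1,490,432
Cap limit = $1,353,100 × 1.02 = $1,380,162
Taxable assessed value = min($1,490,432, $1,380,162) = $1,380,162 (cap binds)
Marlowe Township: $1,380,162 × 0.00505 = $6,969.8181
Linden USD: $1,380,162 × 0.01 = $13,801.62
Larchfield County: $1,380,162 × 0.00643 = $8,874.44166
Water District: $1,380,162 × 0.0007 = $966.1134
Total = $30,611.99316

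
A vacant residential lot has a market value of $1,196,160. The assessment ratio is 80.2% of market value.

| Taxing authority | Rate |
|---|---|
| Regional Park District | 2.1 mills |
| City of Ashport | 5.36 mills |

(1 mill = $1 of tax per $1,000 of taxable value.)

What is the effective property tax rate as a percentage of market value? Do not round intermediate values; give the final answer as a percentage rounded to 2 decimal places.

0.60%

Assessed value = $1,196,160 × 0.802 = $959,320.32
Regional Park District: $959,320.32 × 0.0021 = $2,014.572672
City of Ashport: $959,320.32 × 0.00536 = $5,141.9569152
Total tax = $7,156.5295872
Effective rate = $7,156.5295872 ÷ $1,196,160 = 0.60% of market value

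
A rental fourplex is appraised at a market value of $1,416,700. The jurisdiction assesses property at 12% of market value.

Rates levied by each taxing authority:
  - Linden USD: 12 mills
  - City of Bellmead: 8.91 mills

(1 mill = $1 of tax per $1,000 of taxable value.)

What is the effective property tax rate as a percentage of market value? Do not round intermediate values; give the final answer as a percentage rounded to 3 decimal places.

Assessed value = $1,416,700 × 0.12 = $170,004
Linden USD: $170,004 × 0.012 = $2,040.048
City of Bellmead: $170,004 × 0.00891 = $1,514.73564
Total tax = $3,554.78364
Effective rate = $3,554.78364 ÷ $1,416,700 = 0.251% of market value

0.251%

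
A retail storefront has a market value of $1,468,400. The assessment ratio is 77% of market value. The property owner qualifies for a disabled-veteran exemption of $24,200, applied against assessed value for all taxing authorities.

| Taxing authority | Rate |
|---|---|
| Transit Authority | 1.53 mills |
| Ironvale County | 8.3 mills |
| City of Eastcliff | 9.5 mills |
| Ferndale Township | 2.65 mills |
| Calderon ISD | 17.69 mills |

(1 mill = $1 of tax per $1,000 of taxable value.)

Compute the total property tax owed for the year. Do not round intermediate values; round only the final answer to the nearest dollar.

Assessed value = $1,468,400 × 0.77 = $1,130,668
Taxable value = $1,130,668 − $24,200 = $1,106,468
Transit Authority: $1,106,468 × 0.00153 = $1,692.89604
Ironvale County: $1,106,468 × 0.0083 = $9,183.6844
City of Eastcliff: $1,106,468 × 0.0095 = $10,511.446
Ferndale Township: $1,106,468 × 0.00265 = $2,932.1402
Calderon ISD: $1,106,468 × 0.01769 = $19,573.41892
Total = $1,692.89604 + $9,183.6844 + $10,511.446 + $2,932.1402 + $19,573.41892 = $43,893.58556

$43,894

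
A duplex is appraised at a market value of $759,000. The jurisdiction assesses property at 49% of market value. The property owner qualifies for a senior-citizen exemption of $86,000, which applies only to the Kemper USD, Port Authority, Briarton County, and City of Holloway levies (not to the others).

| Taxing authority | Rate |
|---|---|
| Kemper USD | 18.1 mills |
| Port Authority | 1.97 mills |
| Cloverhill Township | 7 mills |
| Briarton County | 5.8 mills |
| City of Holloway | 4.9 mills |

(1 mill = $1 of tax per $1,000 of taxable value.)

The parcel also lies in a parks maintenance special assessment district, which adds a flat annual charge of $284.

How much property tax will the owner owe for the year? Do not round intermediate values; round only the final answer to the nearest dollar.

Assessed value = $759,000 × 0.49 = $371,910
Kemper USD: ($371,910 − $86,000) × 0.0181 = $285,910 × 0.0181 = $5,174.971
Port Authority: ($371,910 − $86,000) × 0.00197 = $285,910 × 0.00197 = $563.2427
Cloverhill Township: $371,910 × 0.007 = $2,603.37
Briarton County: ($371,910 − $86,000) × 0.0058 = $285,910 × 0.0058 = $1,658.278
City of Holloway: ($371,910 − $86,000) × 0.0049 = $285,910 × 0.0049 = $1,400.959
Levies subtotal = $11,400.8207
Total = $11,400.8207 + $284 = $11,684.8207

$11,685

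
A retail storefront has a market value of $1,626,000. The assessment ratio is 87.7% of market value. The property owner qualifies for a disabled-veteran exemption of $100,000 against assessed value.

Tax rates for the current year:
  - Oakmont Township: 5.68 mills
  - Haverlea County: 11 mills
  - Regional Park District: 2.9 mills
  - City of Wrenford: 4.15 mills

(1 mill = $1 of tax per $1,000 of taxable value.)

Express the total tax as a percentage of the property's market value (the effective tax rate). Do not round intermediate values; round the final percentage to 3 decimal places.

1.935%

Assessed value = $1,626,000 × 0.877 = $1,426,002
Taxable value = $1,426,002 − $100,000 = $1,326,002
Oakmont Township: $1,326,002 × 0.00568 = $7,531.69136
Haverlea County: $1,326,002 × 0.011 = $14,586.022
Regional Park District: $1,326,002 × 0.0029 = $3,845.4058
City of Wrenford: $1,326,002 × 0.00415 = $5,502.9083
Total tax = $31,466.02746
Effective rate = $31,466.02746 ÷ $1,626,000 = 1.935% of market value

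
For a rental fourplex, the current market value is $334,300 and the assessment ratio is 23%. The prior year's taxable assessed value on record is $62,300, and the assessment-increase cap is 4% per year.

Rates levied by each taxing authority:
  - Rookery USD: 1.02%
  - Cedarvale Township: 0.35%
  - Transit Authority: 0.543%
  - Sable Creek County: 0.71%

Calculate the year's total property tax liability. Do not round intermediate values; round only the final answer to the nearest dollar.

$1,699

Uncapped assessed value = $334,300 × 0.23 = $76,889
Cap limit = $62,300 × 1.04 = $64,792
Taxable assessed value = min($76,889, $64,792) = $64,792 (cap binds)
Rookery USD: $64,792 × 0.0102 = $660.8784
Cedarvale Township: $64,792 × 0.0035 = $226.772
Transit Authority: $64,792 × 0.00543 = $351.82056
Sable Creek County: $64,792 × 0.0071 = $460.0232
Total = $1,699.49416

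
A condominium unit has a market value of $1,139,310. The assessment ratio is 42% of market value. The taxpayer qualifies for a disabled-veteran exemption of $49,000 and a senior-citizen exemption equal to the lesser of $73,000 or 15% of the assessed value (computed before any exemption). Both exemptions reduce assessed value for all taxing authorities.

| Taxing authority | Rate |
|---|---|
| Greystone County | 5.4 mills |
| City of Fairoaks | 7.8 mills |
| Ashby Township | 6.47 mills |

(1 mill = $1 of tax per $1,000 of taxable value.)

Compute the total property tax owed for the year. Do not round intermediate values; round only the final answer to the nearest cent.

Assessed value = $1,139,310 × 0.42 = $478,510.2
Senior-citizen exemption = min($73,000, 15% × $478,510.2) = min($73,000, $71,776.53) = $71,776.53 (percentage binds)
Taxable value = $478,510.2 − $49,000 − $71,776.53 = $357,733.67
Greystone County: $357,733.67 × 0.0054 = $1,931.761818
City of Fairoaks: $357,733.67 × 0.0078 = $2,790.322626
Ashby Township: $357,733.67 × 0.00647 = $2,314.5368449
Total = $7,036.6212889

$7,036.62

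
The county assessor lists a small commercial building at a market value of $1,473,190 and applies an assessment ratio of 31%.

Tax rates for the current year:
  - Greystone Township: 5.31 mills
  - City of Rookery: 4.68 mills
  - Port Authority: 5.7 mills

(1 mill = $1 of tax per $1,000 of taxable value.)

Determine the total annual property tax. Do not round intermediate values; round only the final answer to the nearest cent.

Assessed value = $1,473,190 × 0.31 = $456,688.9
Greystone Township: $456,688.9 × 0.00531 = $2,425.018059
City of Rookery: $456,688.9 × 0.00468 = $2,137.304052
Port Authority: $456,688.9 × 0.0057 = $2,603.12673
Total = $2,425.018059 + $2,137.304052 + $2,603.12673 = $7,165.448841

$7,165.45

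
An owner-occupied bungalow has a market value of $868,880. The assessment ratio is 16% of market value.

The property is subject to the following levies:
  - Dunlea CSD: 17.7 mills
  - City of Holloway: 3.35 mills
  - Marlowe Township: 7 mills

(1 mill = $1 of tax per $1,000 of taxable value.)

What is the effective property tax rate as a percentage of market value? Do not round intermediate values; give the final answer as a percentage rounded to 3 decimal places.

0.449%

Assessed value = $868,880 × 0.16 = $139,020.8
Dunlea CSD: $139,020.8 × 0.0177 = $2,460.66816
City of Holloway: $139,020.8 × 0.00335 = $465.71968
Marlowe Township: $139,020.8 × 0.007 = $973.1456
Total tax = $3,899.53344
Effective rate = $3,899.53344 ÷ $868,880 = 0.449% of market value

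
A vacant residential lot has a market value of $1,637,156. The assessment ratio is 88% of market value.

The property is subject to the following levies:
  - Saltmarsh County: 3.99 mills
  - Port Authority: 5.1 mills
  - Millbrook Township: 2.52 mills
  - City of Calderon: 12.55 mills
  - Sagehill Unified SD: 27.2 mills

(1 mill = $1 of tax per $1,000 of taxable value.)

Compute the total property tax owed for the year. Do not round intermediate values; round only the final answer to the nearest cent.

Assessed value = $1,637,156 × 0.88 = $1,440,697.28
Saltmarsh County: $1,440,697.28 × 0.00399 = $5,748.3821472
Port Authority: $1,440,697.28 × 0.0051 = $7,347.556128
Millbrook Township: $1,440,697.28 × 0.00252 = $3,630.5571456
City of Calderon: $1,440,697.28 × 0.01255 = $18,080.750864
Sagehill Unified SD: $1,440,697.28 × 0.0272 = $39,186.966016
Total = $5,748.3821472 + $7,347.556128 + $3,630.5571456 + $18,080.750864 + $39,186.966016 = $73,994.2123008

$73,994.21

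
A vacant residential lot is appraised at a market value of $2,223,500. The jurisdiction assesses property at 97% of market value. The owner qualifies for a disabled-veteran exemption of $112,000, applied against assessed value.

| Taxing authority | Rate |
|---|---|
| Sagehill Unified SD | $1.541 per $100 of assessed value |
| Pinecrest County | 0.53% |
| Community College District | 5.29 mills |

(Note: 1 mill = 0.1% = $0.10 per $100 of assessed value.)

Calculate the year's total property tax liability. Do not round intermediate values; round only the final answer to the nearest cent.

Assessed value = $2,223,500 × 0.97 = $2,156,795
Taxable value = $2,156,795 − $112,000 = $2,044,795
Sagehill Unified SD: $2,044,795 × 0.01541 = $31,510.29095
Pinecrest County: $2,044,795 × 0.0053 = $10,837.4135
Community College District: $2,044,795 × 0.00529 = $10,816.96555
Total = $53,164.67

$53,164.67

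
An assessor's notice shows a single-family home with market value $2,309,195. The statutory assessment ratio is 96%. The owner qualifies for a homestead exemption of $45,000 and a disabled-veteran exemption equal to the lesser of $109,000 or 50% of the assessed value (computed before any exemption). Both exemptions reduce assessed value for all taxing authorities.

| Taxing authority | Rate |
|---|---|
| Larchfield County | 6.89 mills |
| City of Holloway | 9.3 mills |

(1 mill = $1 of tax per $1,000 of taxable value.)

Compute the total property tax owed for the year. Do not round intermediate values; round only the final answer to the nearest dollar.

Assessed value = $2,309,195 × 0.96 = $2,216,827.2
Disabled-veteran exemption = min($109,000, 50% × $2,216,827.2) = min($109,000, $1,108,413.6) = $109,000 (dollar cap binds)
Taxable value = $2,216,827.2 − $45,000 − $109,000 = $2,062,827.2
Larchfield County: $2,062,827.2 × 0.00689 = $14,212.879408
City of Holloway: $2,062,827.2 × 0.0093 = $19,184.29296
Total = $33,397.172368

$33,397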